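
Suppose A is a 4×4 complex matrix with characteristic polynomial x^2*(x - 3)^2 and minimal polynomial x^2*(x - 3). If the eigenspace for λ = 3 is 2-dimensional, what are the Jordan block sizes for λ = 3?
Block sizes for λ = 3: [1, 1]

Step 1 — from the characteristic polynomial, algebraic multiplicity of λ = 3 is 2. From dim ker(A − (3)·I) = 2, there are exactly 2 Jordan blocks for λ = 3.
Step 2 — from the minimal polynomial, the factor (x − 3) tells us the largest block for λ = 3 has size 1.
Step 3 — with total size 2, 2 blocks, and largest block 1, the block sizes (in nonincreasing order) are [1, 1].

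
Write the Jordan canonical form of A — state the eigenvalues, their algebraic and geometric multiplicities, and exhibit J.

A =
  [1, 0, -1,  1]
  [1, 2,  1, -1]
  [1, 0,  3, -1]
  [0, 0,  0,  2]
J_2(2) ⊕ J_1(2) ⊕ J_1(2)

The characteristic polynomial is
  det(x·I − A) = x^4 - 8*x^3 + 24*x^2 - 32*x + 16 = (x - 2)^4

Eigenvalues and multiplicities (the geometric multiplicity of λ is n − rank(A − λI), which equals the number of Jordan blocks for λ):
  λ = 2: algebraic multiplicity = 4, geometric multiplicity = 3

Determining the block sizes for each eigenvalue:
  λ = 2: 3 blocks summing to 4 forces exactly one block of size 2 and the rest size 1 → block sizes [2, 1, 1]

Assembling the blocks gives a Jordan form
J =
  [2, 1, 0, 0]
  [0, 2, 0, 0]
  [0, 0, 2, 0]
  [0, 0, 0, 2]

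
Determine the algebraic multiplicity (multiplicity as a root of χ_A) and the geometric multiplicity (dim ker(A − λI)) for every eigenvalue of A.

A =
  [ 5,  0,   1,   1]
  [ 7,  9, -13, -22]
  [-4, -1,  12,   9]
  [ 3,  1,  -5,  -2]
λ = 6: alg = 4, geom = 2

Step 1 — factor the characteristic polynomial to read off the algebraic multiplicities:
  χ_A(x) = (x - 6)^4

Step 2 — compute geometric multiplicities via the rank-nullity identity g(λ) = n − rank(A − λI):
  rank(A − (6)·I) = 2, so dim ker(A − (6)·I) = n − 2 = 2

Summary:
  λ = 6: algebraic multiplicity = 4, geometric multiplicity = 2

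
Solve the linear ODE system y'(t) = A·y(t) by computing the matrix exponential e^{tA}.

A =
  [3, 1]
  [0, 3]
e^{tA} =
  [exp(3*t), t*exp(3*t)]
  [0, exp(3*t)]

Strategy: write A = P · J · P⁻¹ where J is a Jordan canonical form, so e^{tA} = P · e^{tJ} · P⁻¹, and e^{tJ} can be computed block-by-block.

A has Jordan form
J =
  [3, 1]
  [0, 3]
(up to reordering of blocks).

Per-block formulas:
  For a 2×2 Jordan block J_2(3): exp(t · J_2(3)) = e^(3t)·(I + t·N), where N is the 2×2 nilpotent shift.

After assembling e^{tJ} and conjugating by P, we get:

e^{tA} =
  [exp(3*t), t*exp(3*t)]
  [0, exp(3*t)]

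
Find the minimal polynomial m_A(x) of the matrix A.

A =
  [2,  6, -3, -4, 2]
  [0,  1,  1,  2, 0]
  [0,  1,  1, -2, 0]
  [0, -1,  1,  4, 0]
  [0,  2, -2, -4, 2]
x^3 - 6*x^2 + 12*x - 8

The characteristic polynomial is χ_A(x) = (x - 2)^5, so the eigenvalues are known. The minimal polynomial is
  m_A(x) = Π_λ (x − λ)^{k_λ}
where k_λ is the size of the *largest* Jordan block for λ (equivalently, the smallest k with (A − λI)^k v = 0 for every generalised eigenvector v of λ).

  λ = 2: largest Jordan block has size 3, contributing (x − 2)^3

So m_A(x) = (x - 2)^3 = x^3 - 6*x^2 + 12*x - 8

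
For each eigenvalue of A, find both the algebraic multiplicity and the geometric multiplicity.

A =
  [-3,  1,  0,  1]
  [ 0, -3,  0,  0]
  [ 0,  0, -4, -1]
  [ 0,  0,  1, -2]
λ = -3: alg = 4, geom = 2

Step 1 — factor the characteristic polynomial to read off the algebraic multiplicities:
  χ_A(x) = (x + 3)^4

Step 2 — compute geometric multiplicities via the rank-nullity identity g(λ) = n − rank(A − λI):
  rank(A − (-3)·I) = 2, so dim ker(A − (-3)·I) = n − 2 = 2

Summary:
  λ = -3: algebraic multiplicity = 4, geometric multiplicity = 2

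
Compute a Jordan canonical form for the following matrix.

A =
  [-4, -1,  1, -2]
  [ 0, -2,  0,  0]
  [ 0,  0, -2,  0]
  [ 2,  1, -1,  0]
J_2(-2) ⊕ J_1(-2) ⊕ J_1(-2)

The characteristic polynomial is
  det(x·I − A) = x^4 + 8*x^3 + 24*x^2 + 32*x + 16 = (x + 2)^4

Eigenvalues and multiplicities (the geometric multiplicity of λ is n − rank(A − λI), which equals the number of Jordan blocks for λ):
  λ = -2: algebraic multiplicity = 4, geometric multiplicity = 3

Determining the block sizes for each eigenvalue:
  λ = -2: 3 blocks summing to 4 forces exactly one block of size 2 and the rest size 1 → block sizes [2, 1, 1]

Assembling the blocks gives a Jordan form
J =
  [-2,  1,  0,  0]
  [ 0, -2,  0,  0]
  [ 0,  0, -2,  0]
  [ 0,  0,  0, -2]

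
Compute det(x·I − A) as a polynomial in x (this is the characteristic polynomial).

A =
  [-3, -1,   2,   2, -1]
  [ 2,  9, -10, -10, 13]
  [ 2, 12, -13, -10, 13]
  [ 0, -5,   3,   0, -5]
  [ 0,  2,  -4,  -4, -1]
x^5 + 8*x^4 + 6*x^3 - 108*x^2 - 351*x - 324

Expanding det(x·I − A) (e.g. by cofactor expansion or by noting that A is similar to its Jordan form J, which has the same characteristic polynomial as A) gives
  χ_A(x) = x^5 + 8*x^4 + 6*x^3 - 108*x^2 - 351*x - 324
which factors as (x - 4)*(x + 3)^4. The eigenvalues (with algebraic multiplicities) are λ = -3 with multiplicity 4, λ = 4 with multiplicity 1.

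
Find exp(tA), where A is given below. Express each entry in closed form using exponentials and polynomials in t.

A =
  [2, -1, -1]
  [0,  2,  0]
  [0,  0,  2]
e^{tA} =
  [exp(2*t), -t*exp(2*t), -t*exp(2*t)]
  [0, exp(2*t), 0]
  [0, 0, exp(2*t)]

Strategy: write A = P · J · P⁻¹ where J is a Jordan canonical form, so e^{tA} = P · e^{tJ} · P⁻¹, and e^{tJ} can be computed block-by-block.

A has Jordan form
J =
  [2, 1, 0]
  [0, 2, 0]
  [0, 0, 2]
(up to reordering of blocks).

Per-block formulas:
  For a 1×1 block at λ = 2: exp(t · [2]) = [e^(2t)].
  For a 2×2 Jordan block J_2(2): exp(t · J_2(2)) = e^(2t)·(I + t·N), where N is the 2×2 nilpotent shift.

After assembling e^{tJ} and conjugating by P, we get:

e^{tA} =
  [exp(2*t), -t*exp(2*t), -t*exp(2*t)]
  [0, exp(2*t), 0]
  [0, 0, exp(2*t)]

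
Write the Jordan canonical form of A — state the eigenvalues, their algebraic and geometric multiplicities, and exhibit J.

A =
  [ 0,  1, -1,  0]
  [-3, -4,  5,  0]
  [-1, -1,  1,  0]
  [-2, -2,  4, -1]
J_3(-1) ⊕ J_1(-1)

The characteristic polynomial is
  det(x·I − A) = x^4 + 4*x^3 + 6*x^2 + 4*x + 1 = (x + 1)^4

Eigenvalues and multiplicities (the geometric multiplicity of λ is n − rank(A − λI), which equals the number of Jordan blocks for λ):
  λ = -1: algebraic multiplicity = 4, geometric multiplicity = 2

Determining the block sizes for each eigenvalue:
  λ = -1: with am = 4 and gm = 2, the partition is not yet determined (e.g. several partitions of 4 into 2 parts exist). Let N = A − (-1)·I. Computing rank(N^1) = 2, rank(N^2) = 1, rank(N^3) = 0; the number of blocks of size ≥ j is rank(N^{j−1}) − rank(N^j), giving [2, 1, 1]. So we have 1 block(s) of size 3, 1 block(s) of size 1 → block sizes [3, 1]

Assembling the blocks gives a Jordan form
J =
  [-1,  1,  0,  0]
  [ 0, -1,  1,  0]
  [ 0,  0, -1,  0]
  [ 0,  0,  0, -1]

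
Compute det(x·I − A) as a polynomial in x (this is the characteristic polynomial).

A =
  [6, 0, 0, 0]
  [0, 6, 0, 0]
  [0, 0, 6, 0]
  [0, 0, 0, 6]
x^4 - 24*x^3 + 216*x^2 - 864*x + 1296

Expanding det(x·I − A) (e.g. by cofactor expansion or by noting that A is similar to its Jordan form J, which has the same characteristic polynomial as A) gives
  χ_A(x) = x^4 - 24*x^3 + 216*x^2 - 864*x + 1296
which factors as (x - 6)^4. The eigenvalues (with algebraic multiplicities) are λ = 6 with multiplicity 4.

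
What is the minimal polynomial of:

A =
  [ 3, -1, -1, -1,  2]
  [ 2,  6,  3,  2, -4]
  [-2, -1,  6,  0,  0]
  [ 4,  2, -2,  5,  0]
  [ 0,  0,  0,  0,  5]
x^2 - 10*x + 25

The characteristic polynomial is χ_A(x) = (x - 5)^5, so the eigenvalues are known. The minimal polynomial is
  m_A(x) = Π_λ (x − λ)^{k_λ}
where k_λ is the size of the *largest* Jordan block for λ (equivalently, the smallest k with (A − λI)^k v = 0 for every generalised eigenvector v of λ).

  λ = 5: largest Jordan block has size 2, contributing (x − 5)^2

So m_A(x) = (x - 5)^2 = x^2 - 10*x + 25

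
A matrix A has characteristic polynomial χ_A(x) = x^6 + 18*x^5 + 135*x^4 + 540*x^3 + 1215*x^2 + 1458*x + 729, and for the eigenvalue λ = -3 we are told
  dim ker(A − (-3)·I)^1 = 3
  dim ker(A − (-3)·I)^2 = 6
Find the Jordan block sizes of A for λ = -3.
Block sizes for λ = -3: [2, 2, 2]

From the dimensions of kernels of powers, the number of Jordan blocks of size at least j is d_j − d_{j−1} where d_j = dim ker(N^j) (with d_0 = 0). Computing the differences gives [3, 3].
The number of blocks of size exactly k is (#blocks of size ≥ k) − (#blocks of size ≥ k + 1), so the partition is: 3 block(s) of size 2.
In nonincreasing order the block sizes are [2, 2, 2].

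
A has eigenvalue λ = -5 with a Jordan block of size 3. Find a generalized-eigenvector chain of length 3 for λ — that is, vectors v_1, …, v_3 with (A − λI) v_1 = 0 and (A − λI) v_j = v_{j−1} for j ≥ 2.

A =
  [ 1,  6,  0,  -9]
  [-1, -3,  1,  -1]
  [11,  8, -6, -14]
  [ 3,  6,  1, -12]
A Jordan chain for λ = -5 of length 3:
v_1 = (3, 0, 5, 2)ᵀ
v_2 = (6, -1, 11, 3)ᵀ
v_3 = (1, 0, 0, 0)ᵀ

Let N = A − (-5)·I. We want v_3 with N^3 v_3 = 0 but N^2 v_3 ≠ 0; then v_{j-1} := N · v_j for j = 3, …, 2.

Pick v_3 = (1, 0, 0, 0)ᵀ.
Then v_2 = N · v_3 = (6, -1, 11, 3)ᵀ.
Then v_1 = N · v_2 = (3, 0, 5, 2)ᵀ.

Sanity check: (A − (-5)·I) v_1 = (0, 0, 0, 0)ᵀ = 0. ✓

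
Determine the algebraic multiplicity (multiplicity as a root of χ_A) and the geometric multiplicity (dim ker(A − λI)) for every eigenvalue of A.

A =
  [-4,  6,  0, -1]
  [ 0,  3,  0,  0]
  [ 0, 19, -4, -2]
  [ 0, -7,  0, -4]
λ = -4: alg = 3, geom = 2; λ = 3: alg = 1, geom = 1

Step 1 — factor the characteristic polynomial to read off the algebraic multiplicities:
  χ_A(x) = (x - 3)*(x + 4)^3

Step 2 — compute geometric multiplicities via the rank-nullity identity g(λ) = n − rank(A − λI):
  rank(A − (-4)·I) = 2, so dim ker(A − (-4)·I) = n − 2 = 2
  rank(A − (3)·I) = 3, so dim ker(A − (3)·I) = n − 3 = 1

Summary:
  λ = -4: algebraic multiplicity = 3, geometric multiplicity = 2
  λ = 3: algebraic multiplicity = 1, geometric multiplicity = 1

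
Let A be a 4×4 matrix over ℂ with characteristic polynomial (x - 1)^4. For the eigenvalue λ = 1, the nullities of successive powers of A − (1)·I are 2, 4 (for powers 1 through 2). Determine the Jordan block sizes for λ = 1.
Block sizes for λ = 1: [2, 2]

From the dimensions of kernels of powers, the number of Jordan blocks of size at least j is d_j − d_{j−1} where d_j = dim ker(N^j) (with d_0 = 0). Computing the differences gives [2, 2].
The number of blocks of size exactly k is (#blocks of size ≥ k) − (#blocks of size ≥ k + 1), so the partition is: 2 block(s) of size 2.
In nonincreasing order the block sizes are [2, 2].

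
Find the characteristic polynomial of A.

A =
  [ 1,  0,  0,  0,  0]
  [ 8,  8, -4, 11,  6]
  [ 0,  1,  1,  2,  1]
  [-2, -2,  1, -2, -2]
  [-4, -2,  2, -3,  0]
x^5 - 8*x^4 + 25*x^3 - 38*x^2 + 28*x - 8

Expanding det(x·I − A) (e.g. by cofactor expansion or by noting that A is similar to its Jordan form J, which has the same characteristic polynomial as A) gives
  χ_A(x) = x^5 - 8*x^4 + 25*x^3 - 38*x^2 + 28*x - 8
which factors as (x - 2)^3*(x - 1)^2. The eigenvalues (with algebraic multiplicities) are λ = 1 with multiplicity 2, λ = 2 with multiplicity 3.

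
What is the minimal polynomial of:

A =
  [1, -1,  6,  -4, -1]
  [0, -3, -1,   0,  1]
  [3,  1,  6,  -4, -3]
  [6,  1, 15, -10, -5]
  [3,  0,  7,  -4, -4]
x^2 + 4*x + 4

The characteristic polynomial is χ_A(x) = (x + 2)^5, so the eigenvalues are known. The minimal polynomial is
  m_A(x) = Π_λ (x − λ)^{k_λ}
where k_λ is the size of the *largest* Jordan block for λ (equivalently, the smallest k with (A − λI)^k v = 0 for every generalised eigenvector v of λ).

  λ = -2: largest Jordan block has size 2, contributing (x + 2)^2

So m_A(x) = (x + 2)^2 = x^2 + 4*x + 4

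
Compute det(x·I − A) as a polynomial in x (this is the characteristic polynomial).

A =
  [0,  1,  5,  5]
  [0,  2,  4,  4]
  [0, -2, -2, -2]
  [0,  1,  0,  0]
x^4

Expanding det(x·I − A) (e.g. by cofactor expansion or by noting that A is similar to its Jordan form J, which has the same characteristic polynomial as A) gives
  χ_A(x) = x^4
which factors as x^4. The eigenvalues (with algebraic multiplicities) are λ = 0 with multiplicity 4.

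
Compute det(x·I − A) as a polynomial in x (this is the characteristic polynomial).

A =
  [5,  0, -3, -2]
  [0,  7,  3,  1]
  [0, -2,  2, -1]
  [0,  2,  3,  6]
x^4 - 20*x^3 + 150*x^2 - 500*x + 625

Expanding det(x·I − A) (e.g. by cofactor expansion or by noting that A is similar to its Jordan form J, which has the same characteristic polynomial as A) gives
  χ_A(x) = x^4 - 20*x^3 + 150*x^2 - 500*x + 625
which factors as (x - 5)^4. The eigenvalues (with algebraic multiplicities) are λ = 5 with multiplicity 4.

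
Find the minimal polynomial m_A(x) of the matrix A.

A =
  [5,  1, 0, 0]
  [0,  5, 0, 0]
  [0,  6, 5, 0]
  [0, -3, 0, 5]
x^2 - 10*x + 25

The characteristic polynomial is χ_A(x) = (x - 5)^4, so the eigenvalues are known. The minimal polynomial is
  m_A(x) = Π_λ (x − λ)^{k_λ}
where k_λ is the size of the *largest* Jordan block for λ (equivalently, the smallest k with (A − λI)^k v = 0 for every generalised eigenvector v of λ).

  λ = 5: largest Jordan block has size 2, contributing (x − 5)^2

So m_A(x) = (x - 5)^2 = x^2 - 10*x + 25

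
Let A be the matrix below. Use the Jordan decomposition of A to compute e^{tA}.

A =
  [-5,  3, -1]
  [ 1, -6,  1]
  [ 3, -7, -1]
e^{tA} =
  [t^2*exp(-4*t)/2 - t*exp(-4*t) + exp(-4*t), -t^2*exp(-4*t) + 3*t*exp(-4*t), t^2*exp(-4*t)/2 - t*exp(-4*t)]
  [t*exp(-4*t), -2*t*exp(-4*t) + exp(-4*t), t*exp(-4*t)]
  [-t^2*exp(-4*t)/2 + 3*t*exp(-4*t), t^2*exp(-4*t) - 7*t*exp(-4*t), -t^2*exp(-4*t)/2 + 3*t*exp(-4*t) + exp(-4*t)]

Strategy: write A = P · J · P⁻¹ where J is a Jordan canonical form, so e^{tA} = P · e^{tJ} · P⁻¹, and e^{tJ} can be computed block-by-block.

A has Jordan form
J =
  [-4,  1,  0]
  [ 0, -4,  1]
  [ 0,  0, -4]
(up to reordering of blocks).

Per-block formulas:
  For a 3×3 Jordan block J_3(-4): exp(t · J_3(-4)) = e^(-4t)·(I + t·N + (t^2/2)·N^2), where N is the 3×3 nilpotent shift.

After assembling e^{tJ} and conjugating by P, we get:

e^{tA} =
  [t^2*exp(-4*t)/2 - t*exp(-4*t) + exp(-4*t), -t^2*exp(-4*t) + 3*t*exp(-4*t), t^2*exp(-4*t)/2 - t*exp(-4*t)]
  [t*exp(-4*t), -2*t*exp(-4*t) + exp(-4*t), t*exp(-4*t)]
  [-t^2*exp(-4*t)/2 + 3*t*exp(-4*t), t^2*exp(-4*t) - 7*t*exp(-4*t), -t^2*exp(-4*t)/2 + 3*t*exp(-4*t) + exp(-4*t)]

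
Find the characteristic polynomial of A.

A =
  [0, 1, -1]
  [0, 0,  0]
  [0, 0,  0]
x^3

Expanding det(x·I − A) (e.g. by cofactor expansion or by noting that A is similar to its Jordan form J, which has the same characteristic polynomial as A) gives
  χ_A(x) = x^3
which factors as x^3. The eigenvalues (with algebraic multiplicities) are λ = 0 with multiplicity 3.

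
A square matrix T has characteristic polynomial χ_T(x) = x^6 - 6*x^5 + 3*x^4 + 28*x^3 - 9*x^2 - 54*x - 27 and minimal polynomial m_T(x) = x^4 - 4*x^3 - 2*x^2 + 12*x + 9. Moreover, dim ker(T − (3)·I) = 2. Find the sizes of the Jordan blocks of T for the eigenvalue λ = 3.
Block sizes for λ = 3: [2, 1]

Step 1 — from the characteristic polynomial, algebraic multiplicity of λ = 3 is 3. From dim ker(T − (3)·I) = 2, there are exactly 2 Jordan blocks for λ = 3.
Step 2 — from the minimal polynomial, the factor (x − 3)^2 tells us the largest block for λ = 3 has size 2.
Step 3 — with total size 3, 2 blocks, and largest block 2, the block sizes (in nonincreasing order) are [2, 1].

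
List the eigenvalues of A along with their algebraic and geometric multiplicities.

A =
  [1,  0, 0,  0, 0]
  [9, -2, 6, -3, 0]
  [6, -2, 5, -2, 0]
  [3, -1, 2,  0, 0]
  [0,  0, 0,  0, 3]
λ = 1: alg = 4, geom = 3; λ = 3: alg = 1, geom = 1

Step 1 — factor the characteristic polynomial to read off the algebraic multiplicities:
  χ_A(x) = (x - 3)*(x - 1)^4

Step 2 — compute geometric multiplicities via the rank-nullity identity g(λ) = n − rank(A − λI):
  rank(A − (1)·I) = 2, so dim ker(A − (1)·I) = n − 2 = 3
  rank(A − (3)·I) = 4, so dim ker(A − (3)·I) = n − 4 = 1

Summary:
  λ = 1: algebraic multiplicity = 4, geometric multiplicity = 3
  λ = 3: algebraic multiplicity = 1, geometric multiplicity = 1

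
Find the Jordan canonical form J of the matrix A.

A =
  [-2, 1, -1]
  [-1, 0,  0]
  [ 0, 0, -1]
J_3(-1)

The characteristic polynomial is
  det(x·I − A) = x^3 + 3*x^2 + 3*x + 1 = (x + 1)^3

Eigenvalues and multiplicities (the geometric multiplicity of λ is n − rank(A − λI), which equals the number of Jordan blocks for λ):
  λ = -1: algebraic multiplicity = 3, geometric multiplicity = 1

Determining the block sizes for each eigenvalue:
  λ = -1: one block (gm = 1), so the single block has size am = 3 → block sizes [3]

Assembling the blocks gives a Jordan form
J =
  [-1,  1,  0]
  [ 0, -1,  1]
  [ 0,  0, -1]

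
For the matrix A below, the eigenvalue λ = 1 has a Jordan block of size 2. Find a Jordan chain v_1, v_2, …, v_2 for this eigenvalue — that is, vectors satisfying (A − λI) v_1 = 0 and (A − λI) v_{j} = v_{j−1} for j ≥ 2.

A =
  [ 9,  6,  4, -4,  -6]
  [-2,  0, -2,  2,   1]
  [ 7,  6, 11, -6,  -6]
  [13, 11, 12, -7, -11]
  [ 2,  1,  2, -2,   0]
A Jordan chain for λ = 1 of length 2:
v_1 = (2, -1, 1, 2, 1)ᵀ
v_2 = (1, -1, 0, 0, 0)ᵀ

Let N = A − (1)·I. We want v_2 with N^2 v_2 = 0 but N^1 v_2 ≠ 0; then v_{j-1} := N · v_j for j = 2, …, 2.

Pick v_2 = (1, -1, 0, 0, 0)ᵀ.
Then v_1 = N · v_2 = (2, -1, 1, 2, 1)ᵀ.

Sanity check: (A − (1)·I) v_1 = (0, 0, 0, 0, 0)ᵀ = 0. ✓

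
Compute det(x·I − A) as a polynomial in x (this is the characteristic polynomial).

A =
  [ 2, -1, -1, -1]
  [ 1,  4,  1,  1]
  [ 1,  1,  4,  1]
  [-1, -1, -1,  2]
x^4 - 12*x^3 + 54*x^2 - 108*x + 81

Expanding det(x·I − A) (e.g. by cofactor expansion or by noting that A is similar to its Jordan form J, which has the same characteristic polynomial as A) gives
  χ_A(x) = x^4 - 12*x^3 + 54*x^2 - 108*x + 81
which factors as (x - 3)^4. The eigenvalues (with algebraic multiplicities) are λ = 3 with multiplicity 4.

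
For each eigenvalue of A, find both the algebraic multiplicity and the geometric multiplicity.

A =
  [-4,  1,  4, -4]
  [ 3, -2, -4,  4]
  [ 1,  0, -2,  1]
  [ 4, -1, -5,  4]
λ = -1: alg = 4, geom = 2

Step 1 — factor the characteristic polynomial to read off the algebraic multiplicities:
  χ_A(x) = (x + 1)^4

Step 2 — compute geometric multiplicities via the rank-nullity identity g(λ) = n − rank(A − λI):
  rank(A − (-1)·I) = 2, so dim ker(A − (-1)·I) = n − 2 = 2

Summary:
  λ = -1: algebraic multiplicity = 4, geometric multiplicity = 2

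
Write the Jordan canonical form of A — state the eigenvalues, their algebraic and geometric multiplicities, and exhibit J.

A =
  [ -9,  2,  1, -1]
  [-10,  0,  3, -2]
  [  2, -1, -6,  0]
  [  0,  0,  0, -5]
J_3(-5) ⊕ J_1(-5)

The characteristic polynomial is
  det(x·I − A) = x^4 + 20*x^3 + 150*x^2 + 500*x + 625 = (x + 5)^4

Eigenvalues and multiplicities (the geometric multiplicity of λ is n − rank(A − λI), which equals the number of Jordan blocks for λ):
  λ = -5: algebraic multiplicity = 4, geometric multiplicity = 2

Determining the block sizes for each eigenvalue:
  λ = -5: with am = 4 and gm = 2, the partition is not yet determined (e.g. several partitions of 4 into 2 parts exist). Let N = A − (-5)·I. Computing rank(N^1) = 2, rank(N^2) = 1, rank(N^3) = 0; the number of blocks of size ≥ j is rank(N^{j−1}) − rank(N^j), giving [2, 1, 1]. So we have 1 block(s) of size 3, 1 block(s) of size 1 → block sizes [3, 1]

Assembling the blocks gives a Jordan form
J =
  [-5,  1,  0,  0]
  [ 0, -5,  1,  0]
  [ 0,  0, -5,  0]
  [ 0,  0,  0, -5]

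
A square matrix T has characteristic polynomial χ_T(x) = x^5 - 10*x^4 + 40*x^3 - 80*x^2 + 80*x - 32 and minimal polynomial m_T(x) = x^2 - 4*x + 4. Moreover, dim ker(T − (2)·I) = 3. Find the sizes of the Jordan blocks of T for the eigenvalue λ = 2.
Block sizes for λ = 2: [2, 2, 1]

Step 1 — from the characteristic polynomial, algebraic multiplicity of λ = 2 is 5. From dim ker(T − (2)·I) = 3, there are exactly 3 Jordan blocks for λ = 2.
Step 2 — from the minimal polynomial, the factor (x − 2)^2 tells us the largest block for λ = 2 has size 2.
Step 3 — with total size 5, 3 blocks, and largest block 2, the block sizes (in nonincreasing order) are [2, 2, 1].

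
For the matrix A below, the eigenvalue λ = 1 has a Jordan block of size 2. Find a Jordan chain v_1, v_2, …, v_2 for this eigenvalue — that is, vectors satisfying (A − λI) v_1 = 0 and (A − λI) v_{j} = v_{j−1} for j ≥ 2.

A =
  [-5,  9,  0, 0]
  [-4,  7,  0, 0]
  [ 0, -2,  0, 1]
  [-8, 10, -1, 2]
A Jordan chain for λ = 1 of length 2:
v_1 = (-6, -4, 0, -8)ᵀ
v_2 = (1, 0, 0, 0)ᵀ

Let N = A − (1)·I. We want v_2 with N^2 v_2 = 0 but N^1 v_2 ≠ 0; then v_{j-1} := N · v_j for j = 2, …, 2.

Pick v_2 = (1, 0, 0, 0)ᵀ.
Then v_1 = N · v_2 = (-6, -4, 0, -8)ᵀ.

Sanity check: (A − (1)·I) v_1 = (0, 0, 0, 0)ᵀ = 0. ✓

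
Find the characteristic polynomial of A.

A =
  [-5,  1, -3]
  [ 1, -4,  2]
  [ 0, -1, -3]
x^3 + 12*x^2 + 48*x + 64

Expanding det(x·I − A) (e.g. by cofactor expansion or by noting that A is similar to its Jordan form J, which has the same characteristic polynomial as A) gives
  χ_A(x) = x^3 + 12*x^2 + 48*x + 64
which factors as (x + 4)^3. The eigenvalues (with algebraic multiplicities) are λ = -4 with multiplicity 3.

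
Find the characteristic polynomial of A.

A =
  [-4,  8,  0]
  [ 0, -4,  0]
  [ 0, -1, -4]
x^3 + 12*x^2 + 48*x + 64

Expanding det(x·I − A) (e.g. by cofactor expansion or by noting that A is similar to its Jordan form J, which has the same characteristic polynomial as A) gives
  χ_A(x) = x^3 + 12*x^2 + 48*x + 64
which factors as (x + 4)^3. The eigenvalues (with algebraic multiplicities) are λ = -4 with multiplicity 3.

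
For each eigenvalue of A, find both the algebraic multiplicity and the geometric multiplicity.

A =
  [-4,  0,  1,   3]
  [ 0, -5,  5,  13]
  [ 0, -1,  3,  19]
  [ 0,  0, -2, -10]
λ = -4: alg = 4, geom = 2

Step 1 — factor the characteristic polynomial to read off the algebraic multiplicities:
  χ_A(x) = (x + 4)^4

Step 2 — compute geometric multiplicities via the rank-nullity identity g(λ) = n − rank(A − λI):
  rank(A − (-4)·I) = 2, so dim ker(A − (-4)·I) = n − 2 = 2

Summary:
  λ = -4: algebraic multiplicity = 4, geometric multiplicity = 2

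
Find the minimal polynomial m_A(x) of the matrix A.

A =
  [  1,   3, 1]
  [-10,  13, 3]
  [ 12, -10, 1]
x^3 - 15*x^2 + 75*x - 125

The characteristic polynomial is χ_A(x) = (x - 5)^3, so the eigenvalues are known. The minimal polynomial is
  m_A(x) = Π_λ (x − λ)^{k_λ}
where k_λ is the size of the *largest* Jordan block for λ (equivalently, the smallest k with (A − λI)^k v = 0 for every generalised eigenvector v of λ).

  λ = 5: largest Jordan block has size 3, contributing (x − 5)^3

So m_A(x) = (x - 5)^3 = x^3 - 15*x^2 + 75*x - 125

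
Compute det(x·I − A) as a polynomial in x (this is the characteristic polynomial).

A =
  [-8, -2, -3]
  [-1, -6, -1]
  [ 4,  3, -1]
x^3 + 15*x^2 + 75*x + 125

Expanding det(x·I − A) (e.g. by cofactor expansion or by noting that A is similar to its Jordan form J, which has the same characteristic polynomial as A) gives
  χ_A(x) = x^3 + 15*x^2 + 75*x + 125
which factors as (x + 5)^3. The eigenvalues (with algebraic multiplicities) are λ = -5 with multiplicity 3.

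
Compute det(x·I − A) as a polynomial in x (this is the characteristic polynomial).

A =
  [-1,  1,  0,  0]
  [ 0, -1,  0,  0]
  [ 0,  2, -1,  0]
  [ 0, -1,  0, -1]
x^4 + 4*x^3 + 6*x^2 + 4*x + 1

Expanding det(x·I − A) (e.g. by cofactor expansion or by noting that A is similar to its Jordan form J, which has the same characteristic polynomial as A) gives
  χ_A(x) = x^4 + 4*x^3 + 6*x^2 + 4*x + 1
which factors as (x + 1)^4. The eigenvalues (with algebraic multiplicities) are λ = -1 with multiplicity 4.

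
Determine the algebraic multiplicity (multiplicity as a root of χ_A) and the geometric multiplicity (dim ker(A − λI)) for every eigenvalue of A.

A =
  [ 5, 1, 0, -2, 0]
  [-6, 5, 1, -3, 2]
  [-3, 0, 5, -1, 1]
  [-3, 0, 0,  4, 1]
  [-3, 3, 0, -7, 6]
λ = 5: alg = 5, geom = 2

Step 1 — factor the characteristic polynomial to read off the algebraic multiplicities:
  χ_A(x) = (x - 5)^5

Step 2 — compute geometric multiplicities via the rank-nullity identity g(λ) = n − rank(A − λI):
  rank(A − (5)·I) = 3, so dim ker(A − (5)·I) = n − 3 = 2

Summary:
  λ = 5: algebraic multiplicity = 5, geometric multiplicity = 2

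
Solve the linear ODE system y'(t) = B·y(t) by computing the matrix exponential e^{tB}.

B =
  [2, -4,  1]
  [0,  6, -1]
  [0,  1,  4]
e^{tB} =
  [exp(2*t), -t*exp(5*t) - exp(5*t) + exp(2*t), t*exp(5*t)]
  [0, t*exp(5*t) + exp(5*t), -t*exp(5*t)]
  [0, t*exp(5*t), -t*exp(5*t) + exp(5*t)]

Strategy: write B = P · J · P⁻¹ where J is a Jordan canonical form, so e^{tB} = P · e^{tJ} · P⁻¹, and e^{tJ} can be computed block-by-block.

B has Jordan form
J =
  [2, 0, 0]
  [0, 5, 1]
  [0, 0, 5]
(up to reordering of blocks).

Per-block formulas:
  For a 1×1 block at λ = 2: exp(t · [2]) = [e^(2t)].
  For a 2×2 Jordan block J_2(5): exp(t · J_2(5)) = e^(5t)·(I + t·N), where N is the 2×2 nilpotent shift.

After assembling e^{tJ} and conjugating by P, we get:

e^{tB} =
  [exp(2*t), -t*exp(5*t) - exp(5*t) + exp(2*t), t*exp(5*t)]
  [0, t*exp(5*t) + exp(5*t), -t*exp(5*t)]
  [0, t*exp(5*t), -t*exp(5*t) + exp(5*t)]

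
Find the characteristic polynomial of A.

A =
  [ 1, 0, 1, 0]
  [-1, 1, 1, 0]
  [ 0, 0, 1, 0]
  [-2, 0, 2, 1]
x^4 - 4*x^3 + 6*x^2 - 4*x + 1

Expanding det(x·I − A) (e.g. by cofactor expansion or by noting that A is similar to its Jordan form J, which has the same characteristic polynomial as A) gives
  χ_A(x) = x^4 - 4*x^3 + 6*x^2 - 4*x + 1
which factors as (x - 1)^4. The eigenvalues (with algebraic multiplicities) are λ = 1 with multiplicity 4.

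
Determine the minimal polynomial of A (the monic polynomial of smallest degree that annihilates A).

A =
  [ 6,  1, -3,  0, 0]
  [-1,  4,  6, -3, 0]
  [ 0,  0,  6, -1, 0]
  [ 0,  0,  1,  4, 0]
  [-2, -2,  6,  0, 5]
x^2 - 10*x + 25

The characteristic polynomial is χ_A(x) = (x - 5)^5, so the eigenvalues are known. The minimal polynomial is
  m_A(x) = Π_λ (x − λ)^{k_λ}
where k_λ is the size of the *largest* Jordan block for λ (equivalently, the smallest k with (A − λI)^k v = 0 for every generalised eigenvector v of λ).

  λ = 5: largest Jordan block has size 2, contributing (x − 5)^2

So m_A(x) = (x - 5)^2 = x^2 - 10*x + 25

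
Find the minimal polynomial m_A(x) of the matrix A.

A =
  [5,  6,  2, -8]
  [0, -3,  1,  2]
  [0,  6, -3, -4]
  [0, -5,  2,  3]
x^4 - 2*x^3 - 12*x^2 - 14*x - 5

The characteristic polynomial is χ_A(x) = (x - 5)*(x + 1)^3, so the eigenvalues are known. The minimal polynomial is
  m_A(x) = Π_λ (x − λ)^{k_λ}
where k_λ is the size of the *largest* Jordan block for λ (equivalently, the smallest k with (A − λI)^k v = 0 for every generalised eigenvector v of λ).

  λ = -1: largest Jordan block has size 3, contributing (x + 1)^3
  λ = 5: largest Jordan block has size 1, contributing (x − 5)

So m_A(x) = (x - 5)*(x + 1)^3 = x^4 - 2*x^3 - 12*x^2 - 14*x - 5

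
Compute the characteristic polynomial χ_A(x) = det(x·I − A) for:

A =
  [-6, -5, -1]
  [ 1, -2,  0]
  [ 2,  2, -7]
x^3 + 15*x^2 + 75*x + 125

Expanding det(x·I − A) (e.g. by cofactor expansion or by noting that A is similar to its Jordan form J, which has the same characteristic polynomial as A) gives
  χ_A(x) = x^3 + 15*x^2 + 75*x + 125
which factors as (x + 5)^3. The eigenvalues (with algebraic multiplicities) are λ = -5 with multiplicity 3.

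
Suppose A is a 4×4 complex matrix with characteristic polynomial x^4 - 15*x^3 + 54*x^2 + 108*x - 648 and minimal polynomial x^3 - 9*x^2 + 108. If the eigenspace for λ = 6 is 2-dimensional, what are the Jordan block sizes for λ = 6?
Block sizes for λ = 6: [2, 1]

Step 1 — from the characteristic polynomial, algebraic multiplicity of λ = 6 is 3. From dim ker(A − (6)·I) = 2, there are exactly 2 Jordan blocks for λ = 6.
Step 2 — from the minimal polynomial, the factor (x − 6)^2 tells us the largest block for λ = 6 has size 2.
Step 3 — with total size 3, 2 blocks, and largest block 2, the block sizes (in nonincreasing order) are [2, 1].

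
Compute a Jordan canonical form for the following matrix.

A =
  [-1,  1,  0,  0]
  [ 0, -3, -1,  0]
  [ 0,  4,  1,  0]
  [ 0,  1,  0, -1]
J_3(-1) ⊕ J_1(-1)

The characteristic polynomial is
  det(x·I − A) = x^4 + 4*x^3 + 6*x^2 + 4*x + 1 = (x + 1)^4

Eigenvalues and multiplicities (the geometric multiplicity of λ is n − rank(A − λI), which equals the number of Jordan blocks for λ):
  λ = -1: algebraic multiplicity = 4, geometric multiplicity = 2

Determining the block sizes for each eigenvalue:
  λ = -1: with am = 4 and gm = 2, the partition is not yet determined (e.g. several partitions of 4 into 2 parts exist). Let N = A − (-1)·I. Computing rank(N^1) = 2, rank(N^2) = 1, rank(N^3) = 0; the number of blocks of size ≥ j is rank(N^{j−1}) − rank(N^j), giving [2, 1, 1]. So we have 1 block(s) of size 3, 1 block(s) of size 1 → block sizes [3, 1]

Assembling the blocks gives a Jordan form
J =
  [-1,  1,  0,  0]
  [ 0, -1,  1,  0]
  [ 0,  0, -1,  0]
  [ 0,  0,  0, -1]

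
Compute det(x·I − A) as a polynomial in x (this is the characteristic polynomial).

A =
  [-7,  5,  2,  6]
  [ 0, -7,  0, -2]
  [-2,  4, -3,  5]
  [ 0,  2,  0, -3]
x^4 + 20*x^3 + 150*x^2 + 500*x + 625

Expanding det(x·I − A) (e.g. by cofactor expansion or by noting that A is similar to its Jordan form J, which has the same characteristic polynomial as A) gives
  χ_A(x) = x^4 + 20*x^3 + 150*x^2 + 500*x + 625
which factors as (x + 5)^4. The eigenvalues (with algebraic multiplicities) are λ = -5 with multiplicity 4.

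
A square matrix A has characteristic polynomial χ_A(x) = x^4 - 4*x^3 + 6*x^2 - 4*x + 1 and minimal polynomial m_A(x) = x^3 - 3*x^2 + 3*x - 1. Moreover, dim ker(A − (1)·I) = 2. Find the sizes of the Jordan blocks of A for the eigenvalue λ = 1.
Block sizes for λ = 1: [3, 1]

Step 1 — from the characteristic polynomial, algebraic multiplicity of λ = 1 is 4. From dim ker(A − (1)·I) = 2, there are exactly 2 Jordan blocks for λ = 1.
Step 2 — from the minimal polynomial, the factor (x − 1)^3 tells us the largest block for λ = 1 has size 3.
Step 3 — with total size 4, 2 blocks, and largest block 3, the block sizes (in nonincreasing order) are [3, 1].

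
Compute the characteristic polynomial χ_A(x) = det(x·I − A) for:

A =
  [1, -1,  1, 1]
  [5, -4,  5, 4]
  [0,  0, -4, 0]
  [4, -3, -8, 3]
x^4 + 4*x^3

Expanding det(x·I − A) (e.g. by cofactor expansion or by noting that A is similar to its Jordan form J, which has the same characteristic polynomial as A) gives
  χ_A(x) = x^4 + 4*x^3
which factors as x^3*(x + 4). The eigenvalues (with algebraic multiplicities) are λ = -4 with multiplicity 1, λ = 0 with multiplicity 3.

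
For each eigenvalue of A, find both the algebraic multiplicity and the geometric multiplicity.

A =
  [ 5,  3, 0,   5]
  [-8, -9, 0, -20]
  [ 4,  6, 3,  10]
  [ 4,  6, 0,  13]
λ = 3: alg = 4, geom = 3

Step 1 — factor the characteristic polynomial to read off the algebraic multiplicities:
  χ_A(x) = (x - 3)^4

Step 2 — compute geometric multiplicities via the rank-nullity identity g(λ) = n − rank(A − λI):
  rank(A − (3)·I) = 1, so dim ker(A − (3)·I) = n − 1 = 3

Summary:
  λ = 3: algebraic multiplicity = 4, geometric multiplicity = 3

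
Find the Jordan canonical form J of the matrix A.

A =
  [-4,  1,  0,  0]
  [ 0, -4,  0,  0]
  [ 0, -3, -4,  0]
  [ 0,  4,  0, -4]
J_2(-4) ⊕ J_1(-4) ⊕ J_1(-4)

The characteristic polynomial is
  det(x·I − A) = x^4 + 16*x^3 + 96*x^2 + 256*x + 256 = (x + 4)^4

Eigenvalues and multiplicities (the geometric multiplicity of λ is n − rank(A − λI), which equals the number of Jordan blocks for λ):
  λ = -4: algebraic multiplicity = 4, geometric multiplicity = 3

Determining the block sizes for each eigenvalue:
  λ = -4: 3 blocks summing to 4 forces exactly one block of size 2 and the rest size 1 → block sizes [2, 1, 1]

Assembling the blocks gives a Jordan form
J =
  [-4,  1,  0,  0]
  [ 0, -4,  0,  0]
  [ 0,  0, -4,  0]
  [ 0,  0,  0, -4]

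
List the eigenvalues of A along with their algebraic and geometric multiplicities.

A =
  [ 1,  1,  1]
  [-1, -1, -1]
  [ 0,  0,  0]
λ = 0: alg = 3, geom = 2

Step 1 — factor the characteristic polynomial to read off the algebraic multiplicities:
  χ_A(x) = x^3

Step 2 — compute geometric multiplicities via the rank-nullity identity g(λ) = n − rank(A − λI):
  rank(A − (0)·I) = 1, so dim ker(A − (0)·I) = n − 1 = 2

Summary:
  λ = 0: algebraic multiplicity = 3, geometric multiplicity = 2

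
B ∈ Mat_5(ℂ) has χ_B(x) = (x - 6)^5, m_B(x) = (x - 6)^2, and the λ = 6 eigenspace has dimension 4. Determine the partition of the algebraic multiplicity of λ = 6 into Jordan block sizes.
Block sizes for λ = 6: [2, 1, 1, 1]

Step 1 — from the characteristic polynomial, algebraic multiplicity of λ = 6 is 5. From dim ker(B − (6)·I) = 4, there are exactly 4 Jordan blocks for λ = 6.
Step 2 — from the minimal polynomial, the factor (x − 6)^2 tells us the largest block for λ = 6 has size 2.
Step 3 — with total size 5, 4 blocks, and largest block 2, the block sizes (in nonincreasing order) are [2, 1, 1, 1].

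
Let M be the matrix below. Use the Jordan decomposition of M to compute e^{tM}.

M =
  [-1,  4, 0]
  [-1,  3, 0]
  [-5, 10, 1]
e^{tM} =
  [-2*t*exp(t) + exp(t), 4*t*exp(t), 0]
  [-t*exp(t), 2*t*exp(t) + exp(t), 0]
  [-5*t*exp(t), 10*t*exp(t), exp(t)]

Strategy: write M = P · J · P⁻¹ where J is a Jordan canonical form, so e^{tM} = P · e^{tJ} · P⁻¹, and e^{tJ} can be computed block-by-block.

M has Jordan form
J =
  [1, 1, 0]
  [0, 1, 0]
  [0, 0, 1]
(up to reordering of blocks).

Per-block formulas:
  For a 1×1 block at λ = 1: exp(t · [1]) = [e^(1t)].
  For a 2×2 Jordan block J_2(1): exp(t · J_2(1)) = e^(1t)·(I + t·N), where N is the 2×2 nilpotent shift.

After assembling e^{tJ} and conjugating by P, we get:

e^{tM} =
  [-2*t*exp(t) + exp(t), 4*t*exp(t), 0]
  [-t*exp(t), 2*t*exp(t) + exp(t), 0]
  [-5*t*exp(t), 10*t*exp(t), exp(t)]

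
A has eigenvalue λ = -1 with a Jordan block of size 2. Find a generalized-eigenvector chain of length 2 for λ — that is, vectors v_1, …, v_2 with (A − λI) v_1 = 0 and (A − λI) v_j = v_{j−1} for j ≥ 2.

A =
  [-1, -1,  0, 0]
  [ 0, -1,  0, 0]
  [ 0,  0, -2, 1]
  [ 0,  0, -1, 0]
A Jordan chain for λ = -1 of length 2:
v_1 = (-1, 0, 0, 0)ᵀ
v_2 = (0, 1, 0, 0)ᵀ

Let N = A − (-1)·I. We want v_2 with N^2 v_2 = 0 but N^1 v_2 ≠ 0; then v_{j-1} := N · v_j for j = 2, …, 2.

Pick v_2 = (0, 1, 0, 0)ᵀ.
Then v_1 = N · v_2 = (-1, 0, 0, 0)ᵀ.

Sanity check: (A − (-1)·I) v_1 = (0, 0, 0, 0)ᵀ = 0. ✓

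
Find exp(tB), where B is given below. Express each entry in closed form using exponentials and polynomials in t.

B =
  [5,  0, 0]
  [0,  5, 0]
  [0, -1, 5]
e^{tB} =
  [exp(5*t), 0, 0]
  [0, exp(5*t), 0]
  [0, -t*exp(5*t), exp(5*t)]

Strategy: write B = P · J · P⁻¹ where J is a Jordan canonical form, so e^{tB} = P · e^{tJ} · P⁻¹, and e^{tJ} can be computed block-by-block.

B has Jordan form
J =
  [5, 1, 0]
  [0, 5, 0]
  [0, 0, 5]
(up to reordering of blocks).

Per-block formulas:
  For a 1×1 block at λ = 5: exp(t · [5]) = [e^(5t)].
  For a 2×2 Jordan block J_2(5): exp(t · J_2(5)) = e^(5t)·(I + t·N), where N is the 2×2 nilpotent shift.

After assembling e^{tJ} and conjugating by P, we get:

e^{tB} =
  [exp(5*t), 0, 0]
  [0, exp(5*t), 0]
  [0, -t*exp(5*t), exp(5*t)]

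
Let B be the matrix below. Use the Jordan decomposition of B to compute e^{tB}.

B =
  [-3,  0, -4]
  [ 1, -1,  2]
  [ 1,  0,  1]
e^{tB} =
  [-2*t*exp(-t) + exp(-t), 0, -4*t*exp(-t)]
  [t*exp(-t), exp(-t), 2*t*exp(-t)]
  [t*exp(-t), 0, 2*t*exp(-t) + exp(-t)]

Strategy: write B = P · J · P⁻¹ where J is a Jordan canonical form, so e^{tB} = P · e^{tJ} · P⁻¹, and e^{tJ} can be computed block-by-block.

B has Jordan form
J =
  [-1,  1,  0]
  [ 0, -1,  0]
  [ 0,  0, -1]
(up to reordering of blocks).

Per-block formulas:
  For a 2×2 Jordan block J_2(-1): exp(t · J_2(-1)) = e^(-1t)·(I + t·N), where N is the 2×2 nilpotent shift.
  For a 1×1 block at λ = -1: exp(t · [-1]) = [e^(-1t)].

After assembling e^{tJ} and conjugating by P, we get:

e^{tB} =
  [-2*t*exp(-t) + exp(-t), 0, -4*t*exp(-t)]
  [t*exp(-t), exp(-t), 2*t*exp(-t)]
  [t*exp(-t), 0, 2*t*exp(-t) + exp(-t)]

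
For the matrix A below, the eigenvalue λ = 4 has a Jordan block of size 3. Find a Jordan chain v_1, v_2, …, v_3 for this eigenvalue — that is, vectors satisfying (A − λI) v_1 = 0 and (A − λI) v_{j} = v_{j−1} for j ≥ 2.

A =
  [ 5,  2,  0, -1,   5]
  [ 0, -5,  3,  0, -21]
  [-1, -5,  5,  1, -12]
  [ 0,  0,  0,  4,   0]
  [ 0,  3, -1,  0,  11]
A Jordan chain for λ = 4 of length 3:
v_1 = (1, -3, -2, 0, 1)ᵀ
v_2 = (1, 0, -1, 0, 0)ᵀ
v_3 = (1, 0, 0, 0, 0)ᵀ

Let N = A − (4)·I. We want v_3 with N^3 v_3 = 0 but N^2 v_3 ≠ 0; then v_{j-1} := N · v_j for j = 3, …, 2.

Pick v_3 = (1, 0, 0, 0, 0)ᵀ.
Then v_2 = N · v_3 = (1, 0, -1, 0, 0)ᵀ.
Then v_1 = N · v_2 = (1, -3, -2, 0, 1)ᵀ.

Sanity check: (A − (4)·I) v_1 = (0, 0, 0, 0, 0)ᵀ = 0. ✓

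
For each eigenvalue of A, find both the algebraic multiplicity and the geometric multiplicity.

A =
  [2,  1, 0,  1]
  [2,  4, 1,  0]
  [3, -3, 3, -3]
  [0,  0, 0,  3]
λ = 3: alg = 4, geom = 2

Step 1 — factor the characteristic polynomial to read off the algebraic multiplicities:
  χ_A(x) = (x - 3)^4

Step 2 — compute geometric multiplicities via the rank-nullity identity g(λ) = n − rank(A − λI):
  rank(A − (3)·I) = 2, so dim ker(A − (3)·I) = n − 2 = 2

Summary:
  λ = 3: algebraic multiplicity = 4, geometric multiplicity = 2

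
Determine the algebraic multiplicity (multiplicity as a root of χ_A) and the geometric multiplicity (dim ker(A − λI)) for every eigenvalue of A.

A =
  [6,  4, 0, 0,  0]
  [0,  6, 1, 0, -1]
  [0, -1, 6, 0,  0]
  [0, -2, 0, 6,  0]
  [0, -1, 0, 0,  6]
λ = 6: alg = 5, geom = 3

Step 1 — factor the characteristic polynomial to read off the algebraic multiplicities:
  χ_A(x) = (x - 6)^5

Step 2 — compute geometric multiplicities via the rank-nullity identity g(λ) = n − rank(A − λI):
  rank(A − (6)·I) = 2, so dim ker(A − (6)·I) = n − 2 = 3

Summary:
  λ = 6: algebraic multiplicity = 5, geometric multiplicity = 3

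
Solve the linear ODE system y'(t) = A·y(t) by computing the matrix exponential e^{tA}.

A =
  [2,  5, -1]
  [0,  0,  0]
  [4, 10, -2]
e^{tA} =
  [2*t + 1, 5*t, -t]
  [0, 1, 0]
  [4*t, 10*t, 1 - 2*t]

Strategy: write A = P · J · P⁻¹ where J is a Jordan canonical form, so e^{tA} = P · e^{tJ} · P⁻¹, and e^{tJ} can be computed block-by-block.

A has Jordan form
J =
  [0, 1, 0]
  [0, 0, 0]
  [0, 0, 0]
(up to reordering of blocks).

Per-block formulas:
  For a 2×2 Jordan block J_2(0): exp(t · J_2(0)) = e^(0t)·(I + t·N), where N is the 2×2 nilpotent shift.
  For a 1×1 block at λ = 0: exp(t · [0]) = [e^(0t)].

After assembling e^{tJ} and conjugating by P, we get:

e^{tA} =
  [2*t + 1, 5*t, -t]
  [0, 1, 0]
  [4*t, 10*t, 1 - 2*t]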